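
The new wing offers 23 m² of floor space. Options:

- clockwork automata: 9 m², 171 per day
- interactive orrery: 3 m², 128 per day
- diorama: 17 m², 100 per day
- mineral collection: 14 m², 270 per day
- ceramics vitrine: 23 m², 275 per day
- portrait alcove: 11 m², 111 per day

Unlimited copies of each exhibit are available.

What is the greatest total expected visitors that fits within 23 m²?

Best packing: 7×interactive orrery — 21 m², 896 total.
The spare 2 m² is too small for any remaining exhibit, and no exchange beats 896.

896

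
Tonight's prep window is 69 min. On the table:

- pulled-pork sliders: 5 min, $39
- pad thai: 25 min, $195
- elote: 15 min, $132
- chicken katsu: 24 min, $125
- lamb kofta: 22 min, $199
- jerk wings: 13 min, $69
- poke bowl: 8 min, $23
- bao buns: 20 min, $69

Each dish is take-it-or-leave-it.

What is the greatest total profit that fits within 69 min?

565

Ranking by ratio (profit/min): lamb kofta 9.05, elote 8.80, pulled-pork sliders 7.80.
Taking pulled-pork sliders + pad thai + elote + lamb kofta: 67 min used, 565 in profit.
That's the maximum — no swap from here does better than 565.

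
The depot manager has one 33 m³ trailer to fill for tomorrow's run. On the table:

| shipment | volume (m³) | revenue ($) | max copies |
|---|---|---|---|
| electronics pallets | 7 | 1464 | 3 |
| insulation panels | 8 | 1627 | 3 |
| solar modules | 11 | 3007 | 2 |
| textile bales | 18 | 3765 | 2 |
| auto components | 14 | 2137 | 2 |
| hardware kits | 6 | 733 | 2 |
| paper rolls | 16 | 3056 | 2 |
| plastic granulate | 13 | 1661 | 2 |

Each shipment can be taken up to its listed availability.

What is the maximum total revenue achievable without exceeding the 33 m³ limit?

A density-first pass picks electronics pallets + 2×solar modules — 7478 at 29 m³.
Dropping electronics pallets frees 7 m³; slotting in insulation panels (8 m³) lifts the total to 7641 at 30 m³.

7641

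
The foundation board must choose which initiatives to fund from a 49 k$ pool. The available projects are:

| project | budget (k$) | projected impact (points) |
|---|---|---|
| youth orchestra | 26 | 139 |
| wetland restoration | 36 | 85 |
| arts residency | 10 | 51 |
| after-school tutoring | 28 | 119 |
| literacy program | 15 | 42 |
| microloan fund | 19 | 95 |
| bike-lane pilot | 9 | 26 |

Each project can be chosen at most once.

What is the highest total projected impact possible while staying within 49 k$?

234

By projected impact per k$: youth orchestra 5.35, arts residency 5.10, microloan fund 5.00, after-school tutoring 4.25 lead.
Filling by ratio: youth orchestra + arts residency + bike-lane pilot for 216, with 4 k$ left unused.
Replace arts residency and bike-lane pilot with microloan fund: the trade gains 18 net, giving 234 at 45 k$.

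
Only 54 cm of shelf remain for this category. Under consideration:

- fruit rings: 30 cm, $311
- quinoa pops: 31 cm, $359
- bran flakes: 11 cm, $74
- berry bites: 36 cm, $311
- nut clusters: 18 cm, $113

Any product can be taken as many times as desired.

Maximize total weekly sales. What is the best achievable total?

507

By weekly sales per cm: quinoa pops 11.58, fruit rings 10.37, berry bites 8.64 lead.
The ratio ordering already packs tightly: quinoa pops + 2×bran flakes, 53 cm, 507.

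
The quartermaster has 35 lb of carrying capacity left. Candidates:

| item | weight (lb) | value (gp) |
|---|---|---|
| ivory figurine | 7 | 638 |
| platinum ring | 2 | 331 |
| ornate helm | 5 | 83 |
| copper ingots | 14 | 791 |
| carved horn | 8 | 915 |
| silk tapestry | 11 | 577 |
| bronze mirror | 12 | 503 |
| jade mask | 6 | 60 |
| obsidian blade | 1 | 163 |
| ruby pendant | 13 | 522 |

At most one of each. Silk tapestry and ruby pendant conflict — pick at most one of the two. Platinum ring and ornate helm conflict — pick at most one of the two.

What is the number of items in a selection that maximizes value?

5

Optimal total is 2838.
One optimal bundle: ivory figurine + platinum ring + copper ingots + carved horn + obsidian blade (32 lb).
All optima have 5 items.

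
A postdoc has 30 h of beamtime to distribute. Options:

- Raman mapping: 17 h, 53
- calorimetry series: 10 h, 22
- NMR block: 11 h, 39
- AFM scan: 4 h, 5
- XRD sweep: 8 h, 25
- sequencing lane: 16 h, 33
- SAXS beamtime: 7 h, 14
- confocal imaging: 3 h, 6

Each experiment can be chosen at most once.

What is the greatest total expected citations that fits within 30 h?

Ranking by ratio (expected citations/h): NMR block 3.55, XRD sweep 3.12, Raman mapping 3.12, calorimetry series 2.20.
The ratio heuristic lands on calorimetry series + NMR block + XRD sweep (86) but leaves 1 h idle.
Replace calorimetry series and XRD sweep with Raman mapping: the trade gains 6 net, giving 92 at 28 h.

92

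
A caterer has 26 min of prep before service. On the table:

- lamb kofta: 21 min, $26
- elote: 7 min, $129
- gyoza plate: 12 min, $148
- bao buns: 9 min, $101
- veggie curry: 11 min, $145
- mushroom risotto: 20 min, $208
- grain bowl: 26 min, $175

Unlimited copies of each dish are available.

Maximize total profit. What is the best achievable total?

Filling by ratio: 3×elote for 387, with 5 min left unused.
The 7 min tied up in elote is better spent on gyoza plate — total rises to 406 (26 min).

406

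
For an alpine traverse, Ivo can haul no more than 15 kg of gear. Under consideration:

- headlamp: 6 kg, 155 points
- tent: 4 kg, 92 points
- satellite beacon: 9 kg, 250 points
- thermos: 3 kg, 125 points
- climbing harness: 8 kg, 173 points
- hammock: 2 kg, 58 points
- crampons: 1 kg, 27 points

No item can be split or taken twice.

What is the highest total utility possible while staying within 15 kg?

460

The ratio ordering already packs tightly: satellite beacon + thermos + hammock + crampons, 15 kg, 460.
Runner-up satellite beacon + thermos + hammock tops out at 433.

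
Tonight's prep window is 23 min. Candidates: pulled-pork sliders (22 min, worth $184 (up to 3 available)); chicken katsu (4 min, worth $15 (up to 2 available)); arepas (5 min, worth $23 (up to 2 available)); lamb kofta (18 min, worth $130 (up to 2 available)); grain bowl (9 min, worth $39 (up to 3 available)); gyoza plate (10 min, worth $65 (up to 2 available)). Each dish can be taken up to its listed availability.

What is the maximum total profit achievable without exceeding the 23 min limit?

Density check — pulled-pork sliders 8.36, lamb kofta 7.22, gyoza plate 6.50, arepas 4.60 are the best per min.
The ratio ordering already packs tightly: pulled-pork sliders, 22 min, 184.
That's the maximum — no swap from here does better than 184.

184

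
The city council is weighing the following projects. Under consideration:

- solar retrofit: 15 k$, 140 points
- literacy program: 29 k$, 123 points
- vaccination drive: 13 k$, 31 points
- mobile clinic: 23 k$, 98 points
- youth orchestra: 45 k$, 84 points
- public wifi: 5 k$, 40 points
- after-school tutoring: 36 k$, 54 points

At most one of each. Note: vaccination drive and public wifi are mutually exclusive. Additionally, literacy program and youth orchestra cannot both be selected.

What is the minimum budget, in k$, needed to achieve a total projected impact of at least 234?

38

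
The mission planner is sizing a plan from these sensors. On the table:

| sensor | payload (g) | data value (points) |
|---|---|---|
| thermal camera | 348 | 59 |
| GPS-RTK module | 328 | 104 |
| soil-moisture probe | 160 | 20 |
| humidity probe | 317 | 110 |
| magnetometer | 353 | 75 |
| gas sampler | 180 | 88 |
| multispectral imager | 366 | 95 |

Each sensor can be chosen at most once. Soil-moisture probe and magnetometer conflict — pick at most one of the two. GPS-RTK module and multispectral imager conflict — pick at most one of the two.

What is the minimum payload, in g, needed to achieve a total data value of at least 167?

497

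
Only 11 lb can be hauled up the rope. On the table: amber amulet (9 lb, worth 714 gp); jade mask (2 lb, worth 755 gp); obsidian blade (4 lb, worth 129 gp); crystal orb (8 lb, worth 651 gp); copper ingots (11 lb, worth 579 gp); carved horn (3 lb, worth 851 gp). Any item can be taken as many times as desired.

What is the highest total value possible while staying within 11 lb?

Density check — jade mask 377.50, carved horn 283.67, crystal orb 81.38 are the best per lb.
The ratio heuristic lands on 5×jade mask (3775) but leaves 1 lb idle.
The 2 lb tied up in jade mask is better spent on carved horn — total rises to 3871 (11 lb).
That's the maximum — no swap from here does better than 3871.

3871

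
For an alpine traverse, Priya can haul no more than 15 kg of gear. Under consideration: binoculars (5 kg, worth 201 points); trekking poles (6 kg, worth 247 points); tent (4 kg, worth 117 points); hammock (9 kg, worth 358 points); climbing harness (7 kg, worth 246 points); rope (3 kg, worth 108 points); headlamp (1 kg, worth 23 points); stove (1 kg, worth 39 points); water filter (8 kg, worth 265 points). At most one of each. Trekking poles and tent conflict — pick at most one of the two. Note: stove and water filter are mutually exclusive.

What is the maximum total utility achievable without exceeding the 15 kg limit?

605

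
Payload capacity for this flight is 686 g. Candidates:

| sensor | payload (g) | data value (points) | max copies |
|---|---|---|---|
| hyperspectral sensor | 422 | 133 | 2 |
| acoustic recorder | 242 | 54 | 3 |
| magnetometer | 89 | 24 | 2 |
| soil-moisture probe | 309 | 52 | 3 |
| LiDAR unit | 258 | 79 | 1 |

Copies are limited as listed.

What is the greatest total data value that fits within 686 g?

Taking hyperspectral sensor + LiDAR unit: 680 g used, 212 in data value.
That's the maximum — no swap from here does better than 212.

212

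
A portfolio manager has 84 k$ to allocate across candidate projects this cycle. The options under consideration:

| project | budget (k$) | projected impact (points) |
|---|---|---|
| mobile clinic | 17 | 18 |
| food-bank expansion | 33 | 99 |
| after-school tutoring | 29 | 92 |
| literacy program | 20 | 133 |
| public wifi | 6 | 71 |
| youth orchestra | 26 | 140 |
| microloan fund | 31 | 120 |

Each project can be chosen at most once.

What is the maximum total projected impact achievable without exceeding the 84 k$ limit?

464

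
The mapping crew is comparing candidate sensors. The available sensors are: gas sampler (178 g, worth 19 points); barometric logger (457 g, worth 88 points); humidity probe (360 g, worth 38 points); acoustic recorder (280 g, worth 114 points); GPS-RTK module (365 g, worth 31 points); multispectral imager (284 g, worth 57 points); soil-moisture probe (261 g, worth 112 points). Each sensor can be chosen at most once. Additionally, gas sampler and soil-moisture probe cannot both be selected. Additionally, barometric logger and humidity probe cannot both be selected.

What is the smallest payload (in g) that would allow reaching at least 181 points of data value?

Look for the lowest-payload combination reaching 181.
acoustic recorder + soil-moisture probe reaches 226 using 541 g.
No combination under 541 g hits 181.

541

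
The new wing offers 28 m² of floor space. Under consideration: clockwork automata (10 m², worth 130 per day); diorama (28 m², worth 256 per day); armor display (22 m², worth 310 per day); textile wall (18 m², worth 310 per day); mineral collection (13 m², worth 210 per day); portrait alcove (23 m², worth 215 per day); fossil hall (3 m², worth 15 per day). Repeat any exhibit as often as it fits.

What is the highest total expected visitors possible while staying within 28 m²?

Taking clockwork automata + textile wall: 28 m² used, 440 in expected visitors.
Every other selection either busts 28 m² or fails to beat 440.

440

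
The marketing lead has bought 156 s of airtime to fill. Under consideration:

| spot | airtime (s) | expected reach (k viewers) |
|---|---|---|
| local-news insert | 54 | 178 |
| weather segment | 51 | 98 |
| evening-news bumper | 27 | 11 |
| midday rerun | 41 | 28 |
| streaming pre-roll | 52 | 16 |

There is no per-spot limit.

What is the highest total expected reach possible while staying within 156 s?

384

Ranking by ratio (expected reach/s): local-news insert 3.30, weather segment 1.92, midday rerun 0.68.
Best packing: 2×local-news insert + midday rerun — 149 s, 384 total.
The spare 7 s is too small for any remaining spot, and no exchange beats 384.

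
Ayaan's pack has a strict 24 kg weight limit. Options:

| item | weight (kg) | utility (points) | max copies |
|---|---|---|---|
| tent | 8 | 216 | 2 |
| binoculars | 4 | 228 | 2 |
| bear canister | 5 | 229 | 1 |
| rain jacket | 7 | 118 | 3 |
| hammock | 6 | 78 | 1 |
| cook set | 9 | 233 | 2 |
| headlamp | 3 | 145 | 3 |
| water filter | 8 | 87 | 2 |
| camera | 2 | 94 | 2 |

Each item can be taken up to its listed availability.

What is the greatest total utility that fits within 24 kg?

1214

Density check — binoculars 57.00, headlamp 48.33, camera 47.00 are the best per kg.
Taking the top-ratio items first gives 2×binoculars + 3×headlamp + 2×camera for 1079 (21 kg).
Dropping camera frees 2 kg; slotting in bear canister (5 kg) lifts the total to 1214 at 24 kg.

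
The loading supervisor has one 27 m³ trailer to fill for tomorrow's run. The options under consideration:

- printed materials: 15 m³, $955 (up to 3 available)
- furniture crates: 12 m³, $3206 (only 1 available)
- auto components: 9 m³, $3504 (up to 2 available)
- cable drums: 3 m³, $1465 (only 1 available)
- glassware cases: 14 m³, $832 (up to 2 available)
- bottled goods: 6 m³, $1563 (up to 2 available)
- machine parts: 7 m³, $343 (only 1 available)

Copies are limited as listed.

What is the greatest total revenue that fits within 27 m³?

10036

Density check — cable drums 488.33, auto components 389.33, furniture crates 267.17 are the best per m³.
2×auto components + cable drums + bottled goods uses 27 of the 27 m³ and totals 10036.
That's the maximum — no swap from here does better than 10036.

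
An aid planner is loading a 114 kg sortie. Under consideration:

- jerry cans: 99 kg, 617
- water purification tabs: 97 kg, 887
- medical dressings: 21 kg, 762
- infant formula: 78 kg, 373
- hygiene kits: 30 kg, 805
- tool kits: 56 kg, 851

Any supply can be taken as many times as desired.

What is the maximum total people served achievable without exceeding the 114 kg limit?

Density check — medical dressings 36.29, hygiene kits 26.83, tool kits 15.20, water purification tabs 9.14 are the best per kg.
Greedy by ratio would take 5×medical dressings: 105 kg used, total 3810.
Dropping medical dressings frees 21 kg; slotting in hygiene kits (30 kg) lifts the total to 3853 at 114 kg.
Every other selection either busts 114 kg or fails to beat 3853.

3853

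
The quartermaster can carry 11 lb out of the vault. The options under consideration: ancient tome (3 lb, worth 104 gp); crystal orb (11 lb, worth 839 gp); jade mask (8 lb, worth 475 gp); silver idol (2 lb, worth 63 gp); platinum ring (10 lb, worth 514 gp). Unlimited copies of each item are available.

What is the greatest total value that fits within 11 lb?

The ratio ordering already packs tightly: crystal orb, 11 lb, 839.
Every other selection either busts 11 lb or fails to beat 839.

839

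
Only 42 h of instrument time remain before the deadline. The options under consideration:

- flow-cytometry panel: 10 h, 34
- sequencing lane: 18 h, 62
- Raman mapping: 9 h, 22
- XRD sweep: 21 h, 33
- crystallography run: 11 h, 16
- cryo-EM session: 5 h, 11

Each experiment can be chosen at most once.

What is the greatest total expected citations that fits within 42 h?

129

Best packing: flow-cytometry panel + sequencing lane + Raman mapping + cryo-EM session — 42 h, 129 total.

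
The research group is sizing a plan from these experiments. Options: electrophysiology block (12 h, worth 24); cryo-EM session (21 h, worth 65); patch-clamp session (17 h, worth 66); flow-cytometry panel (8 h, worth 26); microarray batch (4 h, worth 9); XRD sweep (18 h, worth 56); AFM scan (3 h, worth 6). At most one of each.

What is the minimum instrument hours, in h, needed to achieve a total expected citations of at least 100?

29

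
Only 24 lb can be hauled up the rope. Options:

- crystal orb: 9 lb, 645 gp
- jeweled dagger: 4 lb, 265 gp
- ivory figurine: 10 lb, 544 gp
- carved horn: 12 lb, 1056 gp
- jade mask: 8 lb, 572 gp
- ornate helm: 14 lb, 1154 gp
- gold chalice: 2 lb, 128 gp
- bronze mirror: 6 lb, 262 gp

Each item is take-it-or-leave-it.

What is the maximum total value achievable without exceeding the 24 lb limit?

The ratio heuristic lands on crystal orb + carved horn + gold chalice (1829) but leaves 1 lb idle.
The 11 lb tied up in crystal orb and gold chalice is better spent on jeweled dagger + jade mask — total rises to 1893 (24 lb).
Every other selection either busts 24 lb or fails to beat 1893.

1893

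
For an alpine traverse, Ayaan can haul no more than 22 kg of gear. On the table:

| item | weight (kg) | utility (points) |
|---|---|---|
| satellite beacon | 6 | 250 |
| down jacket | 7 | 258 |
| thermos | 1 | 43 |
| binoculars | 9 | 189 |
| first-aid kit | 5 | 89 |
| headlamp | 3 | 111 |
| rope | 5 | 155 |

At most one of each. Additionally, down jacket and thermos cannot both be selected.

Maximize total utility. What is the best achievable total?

Ranking by ratio (utility/kg): thermos 43.00, satellite beacon 41.67, headlamp 37.00.
Satellite beacon + down jacket + headlamp + rope uses 21 of the 22 kg and totals 774.
Runner-up satellite beacon + down jacket + first-aid kit + headlamp tops out at 708.

774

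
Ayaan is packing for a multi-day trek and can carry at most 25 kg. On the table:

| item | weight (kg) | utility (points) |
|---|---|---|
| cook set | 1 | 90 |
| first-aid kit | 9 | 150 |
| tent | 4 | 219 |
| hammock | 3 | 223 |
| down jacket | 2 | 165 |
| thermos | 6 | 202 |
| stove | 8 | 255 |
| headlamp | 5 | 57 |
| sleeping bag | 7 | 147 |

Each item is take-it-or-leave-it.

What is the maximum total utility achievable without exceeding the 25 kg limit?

Cook set + tent + hammock + down jacket + thermos + stove uses 24 of the 25 kg and totals 1154.

1154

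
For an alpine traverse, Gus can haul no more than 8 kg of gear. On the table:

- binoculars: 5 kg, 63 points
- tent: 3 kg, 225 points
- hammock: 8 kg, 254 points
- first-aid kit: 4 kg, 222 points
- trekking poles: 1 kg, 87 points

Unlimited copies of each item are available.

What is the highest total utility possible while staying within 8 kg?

8×trekking poles uses 8 of the 8 kg and totals 696.

696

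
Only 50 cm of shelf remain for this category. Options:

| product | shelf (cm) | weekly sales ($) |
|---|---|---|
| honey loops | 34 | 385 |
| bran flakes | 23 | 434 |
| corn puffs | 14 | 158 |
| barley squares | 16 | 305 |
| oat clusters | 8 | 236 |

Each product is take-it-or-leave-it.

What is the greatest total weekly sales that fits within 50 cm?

The ratio ordering already packs tightly: bran flakes + barley squares + oat clusters, 47 cm, 975.
Nothing else within 50 cm beats 975.

975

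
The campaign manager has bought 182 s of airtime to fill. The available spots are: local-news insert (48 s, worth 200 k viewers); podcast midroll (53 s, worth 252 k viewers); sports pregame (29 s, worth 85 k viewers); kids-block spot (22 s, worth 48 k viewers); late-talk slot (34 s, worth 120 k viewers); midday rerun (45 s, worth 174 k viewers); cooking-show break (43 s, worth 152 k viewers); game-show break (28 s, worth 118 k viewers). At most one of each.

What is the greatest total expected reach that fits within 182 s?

Density check — podcast midroll 4.75, game-show break 4.21, local-news insert 4.17 are the best per s.
Filling by ratio: local-news insert + podcast midroll + midday rerun + game-show break for 744, with 8 s left unused.
The 28 s tied up in game-show break is better spent on late-talk slot — total rises to 746 (180 s).
Nothing else within 182 s beats 746.

746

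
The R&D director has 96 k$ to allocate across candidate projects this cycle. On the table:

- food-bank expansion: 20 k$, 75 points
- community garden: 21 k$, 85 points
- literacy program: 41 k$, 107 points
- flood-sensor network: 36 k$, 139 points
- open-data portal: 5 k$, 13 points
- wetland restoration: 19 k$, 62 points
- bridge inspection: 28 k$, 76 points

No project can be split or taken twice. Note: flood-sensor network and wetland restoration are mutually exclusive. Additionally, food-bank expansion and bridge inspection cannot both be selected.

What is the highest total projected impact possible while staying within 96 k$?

313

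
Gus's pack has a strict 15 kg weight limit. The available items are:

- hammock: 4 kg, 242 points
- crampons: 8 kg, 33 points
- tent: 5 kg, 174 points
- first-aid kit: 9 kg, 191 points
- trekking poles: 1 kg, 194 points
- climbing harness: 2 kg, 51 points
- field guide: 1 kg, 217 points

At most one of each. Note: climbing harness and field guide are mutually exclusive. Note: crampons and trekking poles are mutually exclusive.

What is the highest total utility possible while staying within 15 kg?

844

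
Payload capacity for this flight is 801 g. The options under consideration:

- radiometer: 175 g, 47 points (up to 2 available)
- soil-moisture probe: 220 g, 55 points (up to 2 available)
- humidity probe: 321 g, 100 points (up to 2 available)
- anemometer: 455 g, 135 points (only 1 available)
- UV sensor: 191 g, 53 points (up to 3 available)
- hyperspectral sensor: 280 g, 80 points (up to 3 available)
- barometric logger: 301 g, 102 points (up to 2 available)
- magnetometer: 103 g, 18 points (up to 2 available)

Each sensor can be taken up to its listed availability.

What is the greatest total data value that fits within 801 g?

The ratio ordering already packs tightly: UV sensor + 2×barometric logger, 793 g, 257.
Every other selection either busts 801 g or exceeds an availability limit or fails to beat 257.

257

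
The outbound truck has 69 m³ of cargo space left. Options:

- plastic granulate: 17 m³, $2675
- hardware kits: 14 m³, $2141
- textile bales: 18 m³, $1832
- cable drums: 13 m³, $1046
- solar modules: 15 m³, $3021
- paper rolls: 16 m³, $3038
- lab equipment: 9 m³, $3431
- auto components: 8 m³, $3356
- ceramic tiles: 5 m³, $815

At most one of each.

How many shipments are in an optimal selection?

6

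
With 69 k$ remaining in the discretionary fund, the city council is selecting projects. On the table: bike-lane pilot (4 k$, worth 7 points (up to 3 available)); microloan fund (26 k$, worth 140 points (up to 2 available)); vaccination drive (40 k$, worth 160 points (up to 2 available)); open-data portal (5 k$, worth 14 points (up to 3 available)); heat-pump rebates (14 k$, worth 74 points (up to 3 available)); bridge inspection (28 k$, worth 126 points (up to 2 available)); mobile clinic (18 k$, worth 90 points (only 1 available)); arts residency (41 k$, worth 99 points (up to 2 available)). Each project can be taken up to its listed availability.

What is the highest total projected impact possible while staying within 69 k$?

Filling by ratio: 2×microloan fund + heat-pump rebates for 354, with 3 k$ left unused.
The 26 k$ tied up in microloan fund is better spent on 2×heat-pump rebates — total rises to 362 (68 k$).
No other feasible combination exceeds 362.

362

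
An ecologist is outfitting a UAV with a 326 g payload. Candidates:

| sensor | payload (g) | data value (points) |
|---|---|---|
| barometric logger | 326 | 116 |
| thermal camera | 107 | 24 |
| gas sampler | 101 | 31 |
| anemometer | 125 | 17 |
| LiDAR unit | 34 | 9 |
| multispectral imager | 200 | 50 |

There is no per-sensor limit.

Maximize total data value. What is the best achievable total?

116

By data value per g: barometric logger 0.36, gas sampler 0.31, LiDAR unit 0.26, multispectral imager 0.25 lead.
The ratio ordering already packs tightly: barometric logger, 326 g, 116.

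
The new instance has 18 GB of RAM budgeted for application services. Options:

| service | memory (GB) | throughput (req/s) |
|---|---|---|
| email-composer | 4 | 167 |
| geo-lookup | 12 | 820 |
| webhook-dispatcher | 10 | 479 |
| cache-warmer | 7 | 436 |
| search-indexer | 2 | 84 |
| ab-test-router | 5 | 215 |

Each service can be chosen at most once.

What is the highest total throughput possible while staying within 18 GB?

1071

Greedy by ratio would take geo-lookup + ab-test-router: 17 GB used, total 1035.
Replace ab-test-router with email-composer + search-indexer: the trade gains 36 net, giving 1071 at 18 GB.
Nothing else within 18 GB beats 1071.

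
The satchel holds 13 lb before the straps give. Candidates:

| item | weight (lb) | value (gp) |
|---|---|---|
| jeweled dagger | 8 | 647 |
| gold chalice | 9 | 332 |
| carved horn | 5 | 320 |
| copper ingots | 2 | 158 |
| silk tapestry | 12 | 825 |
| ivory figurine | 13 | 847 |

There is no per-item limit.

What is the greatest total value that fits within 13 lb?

Filling by ratio: jeweled dagger + 2×copper ingots for 963, with 1 lb left unused.
The 4 lb tied up in 2×copper ingots is better spent on carved horn — total rises to 967 (13 lb).
That's the maximum — no swap from here does better than 967.

967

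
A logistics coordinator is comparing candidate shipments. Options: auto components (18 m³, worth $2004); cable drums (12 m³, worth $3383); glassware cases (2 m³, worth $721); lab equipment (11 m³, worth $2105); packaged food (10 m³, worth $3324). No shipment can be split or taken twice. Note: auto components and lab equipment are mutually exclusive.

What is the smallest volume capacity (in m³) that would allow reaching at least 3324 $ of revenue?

Minimise m³ subject to total revenue ≥ 3324.
packaged food: 3324 revenue at 10 m³.
Below 10 m³ the best achievable stays under 3324.

10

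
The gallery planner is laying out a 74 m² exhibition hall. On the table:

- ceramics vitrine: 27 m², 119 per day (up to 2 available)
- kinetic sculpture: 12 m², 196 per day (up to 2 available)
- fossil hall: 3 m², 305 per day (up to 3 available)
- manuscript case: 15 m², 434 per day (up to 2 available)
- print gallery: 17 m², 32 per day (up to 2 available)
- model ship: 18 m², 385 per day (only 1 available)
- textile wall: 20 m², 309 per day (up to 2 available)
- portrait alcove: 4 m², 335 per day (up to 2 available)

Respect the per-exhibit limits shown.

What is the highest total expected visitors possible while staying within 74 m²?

Taking the top-ratio exhibits first gives 3×fossil hall + 2×manuscript case + model ship + 2×portrait alcove for 2838 (65 m²).
The 18 m² tied up in model ship is better spent on 2×kinetic sculpture — total rises to 2845 (71 m²).

2845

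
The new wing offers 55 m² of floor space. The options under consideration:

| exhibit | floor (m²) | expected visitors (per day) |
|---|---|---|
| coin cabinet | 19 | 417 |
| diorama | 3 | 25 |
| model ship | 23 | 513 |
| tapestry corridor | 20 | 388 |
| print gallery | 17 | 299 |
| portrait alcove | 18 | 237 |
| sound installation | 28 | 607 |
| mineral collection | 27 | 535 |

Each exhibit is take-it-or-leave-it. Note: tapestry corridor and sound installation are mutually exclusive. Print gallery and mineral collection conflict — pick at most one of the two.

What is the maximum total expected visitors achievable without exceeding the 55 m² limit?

1145

A density-first pass picks coin cabinet + diorama + model ship — 955 at 45 m².
The 19 m² tied up in coin cabinet is better spent on sound installation — total rises to 1145 (54 m²).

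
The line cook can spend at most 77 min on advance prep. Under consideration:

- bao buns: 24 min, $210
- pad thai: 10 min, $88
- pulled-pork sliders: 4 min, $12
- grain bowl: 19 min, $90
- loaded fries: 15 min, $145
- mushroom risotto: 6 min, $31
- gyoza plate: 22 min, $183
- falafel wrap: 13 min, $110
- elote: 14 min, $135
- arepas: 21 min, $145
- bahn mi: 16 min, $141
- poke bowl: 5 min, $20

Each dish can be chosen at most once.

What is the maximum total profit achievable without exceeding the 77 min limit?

692

A density-first pass picks pad thai + loaded fries + mushroom risotto + falafel wrap + elote + bahn mi — 650 at 74 min.
The 19 min tied up in mushroom risotto and falafel wrap is better spent on gyoza plate — total rises to 692 (77 min).
Runner-up bao buns + pad thai + loaded fries + falafel wrap + elote tops out at 688.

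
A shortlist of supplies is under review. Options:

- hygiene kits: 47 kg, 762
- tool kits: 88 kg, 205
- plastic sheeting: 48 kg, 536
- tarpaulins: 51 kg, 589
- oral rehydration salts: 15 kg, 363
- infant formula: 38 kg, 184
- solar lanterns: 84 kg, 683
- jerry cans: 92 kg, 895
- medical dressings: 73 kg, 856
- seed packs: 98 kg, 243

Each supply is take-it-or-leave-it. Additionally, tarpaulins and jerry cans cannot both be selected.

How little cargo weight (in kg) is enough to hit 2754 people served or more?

224

Need the lightest bundle worth ≥ 2754.
hygiene kits + tarpaulins + oral rehydration salts + infant formula + medical dressings: 2754 people served at 224 kg.
No combination under 224 kg hits 2754.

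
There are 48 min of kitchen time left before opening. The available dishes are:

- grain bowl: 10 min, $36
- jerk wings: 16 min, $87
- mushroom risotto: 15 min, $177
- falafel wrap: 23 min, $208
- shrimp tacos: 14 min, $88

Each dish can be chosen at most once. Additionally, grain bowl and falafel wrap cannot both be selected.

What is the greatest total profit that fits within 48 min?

Taking mushroom risotto + falafel wrap: 38 min used, 385 in profit.

385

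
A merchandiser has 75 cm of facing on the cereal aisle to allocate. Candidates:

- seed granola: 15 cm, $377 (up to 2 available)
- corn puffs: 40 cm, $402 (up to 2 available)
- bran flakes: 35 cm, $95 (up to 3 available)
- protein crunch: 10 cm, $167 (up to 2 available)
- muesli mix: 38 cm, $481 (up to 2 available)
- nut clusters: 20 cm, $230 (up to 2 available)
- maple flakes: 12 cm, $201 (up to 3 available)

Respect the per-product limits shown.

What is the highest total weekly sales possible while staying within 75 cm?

1490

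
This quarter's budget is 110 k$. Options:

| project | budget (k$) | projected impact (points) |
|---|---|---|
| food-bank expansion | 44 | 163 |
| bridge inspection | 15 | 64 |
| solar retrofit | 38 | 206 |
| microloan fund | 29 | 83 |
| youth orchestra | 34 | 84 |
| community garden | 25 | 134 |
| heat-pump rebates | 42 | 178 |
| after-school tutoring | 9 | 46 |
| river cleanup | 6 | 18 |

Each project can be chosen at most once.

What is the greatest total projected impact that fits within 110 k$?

518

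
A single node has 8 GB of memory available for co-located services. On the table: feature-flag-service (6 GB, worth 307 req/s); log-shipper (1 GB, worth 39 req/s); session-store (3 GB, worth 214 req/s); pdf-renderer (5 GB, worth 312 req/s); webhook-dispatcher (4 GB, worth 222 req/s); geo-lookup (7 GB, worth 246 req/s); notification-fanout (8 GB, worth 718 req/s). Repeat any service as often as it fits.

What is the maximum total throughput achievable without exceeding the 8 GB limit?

718

Taking notification-fanout: 8 GB used, 718 in throughput.
Nothing else within 8 GB beats 718.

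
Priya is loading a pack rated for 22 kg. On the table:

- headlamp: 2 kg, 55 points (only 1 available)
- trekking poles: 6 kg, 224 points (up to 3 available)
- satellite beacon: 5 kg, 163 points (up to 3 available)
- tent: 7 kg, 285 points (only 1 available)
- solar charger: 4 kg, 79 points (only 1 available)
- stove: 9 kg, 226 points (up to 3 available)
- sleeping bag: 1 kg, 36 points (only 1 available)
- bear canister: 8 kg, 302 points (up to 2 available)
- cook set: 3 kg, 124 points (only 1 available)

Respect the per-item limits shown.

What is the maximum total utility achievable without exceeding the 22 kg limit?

The ratio heuristic lands on headlamp + tent + sleeping bag + bear canister + cook set (802) but leaves 1 kg idle.
Replace headlamp and sleeping bag and bear canister with 2×trekking poles: the trade gains 55 net, giving 857 at 22 kg.
That's the maximum — no swap from here does better than 857.

857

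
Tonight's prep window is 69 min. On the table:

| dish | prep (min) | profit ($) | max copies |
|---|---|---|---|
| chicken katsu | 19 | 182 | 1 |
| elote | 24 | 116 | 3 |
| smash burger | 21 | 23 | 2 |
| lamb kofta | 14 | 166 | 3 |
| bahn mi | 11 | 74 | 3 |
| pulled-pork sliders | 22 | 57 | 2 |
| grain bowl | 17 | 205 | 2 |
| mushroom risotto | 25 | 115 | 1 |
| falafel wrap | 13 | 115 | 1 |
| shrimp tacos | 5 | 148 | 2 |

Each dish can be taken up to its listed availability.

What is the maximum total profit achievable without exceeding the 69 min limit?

999

Density check — shrimp tacos 29.60, grain bowl 12.06, lamb kofta 11.86, chicken katsu 9.58 are the best per min.
Taking the top-ratio dishes first gives lamb kofta + bahn mi + 2×grain bowl + 2×shrimp tacos for 946 (69 min).
Dropping bahn mi and grain bowl frees 28 min; slotting in 2×lamb kofta (28 min) lifts the total to 999 at 69 min.
No other feasible combination exceeds 999.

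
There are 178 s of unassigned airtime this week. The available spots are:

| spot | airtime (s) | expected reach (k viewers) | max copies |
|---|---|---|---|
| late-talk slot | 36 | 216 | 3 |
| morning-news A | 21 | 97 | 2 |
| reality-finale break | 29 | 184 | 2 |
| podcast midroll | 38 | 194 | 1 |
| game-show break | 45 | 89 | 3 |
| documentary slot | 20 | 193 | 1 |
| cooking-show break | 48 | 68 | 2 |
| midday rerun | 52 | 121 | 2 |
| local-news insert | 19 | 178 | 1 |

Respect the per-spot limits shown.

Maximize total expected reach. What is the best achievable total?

By expected reach per s: documentary slot 9.65, local-news insert 9.37, reality-finale break 6.34 lead.
Taking the top-ratio spots first gives 2×late-talk slot + 2×reality-finale break + documentary slot + local-news insert for 1171 (169 s).
The 29 s tied up in reality-finale break is better spent on late-talk slot — total rises to 1203 (176 s).
Nothing else within 178 s beats 1203.

1203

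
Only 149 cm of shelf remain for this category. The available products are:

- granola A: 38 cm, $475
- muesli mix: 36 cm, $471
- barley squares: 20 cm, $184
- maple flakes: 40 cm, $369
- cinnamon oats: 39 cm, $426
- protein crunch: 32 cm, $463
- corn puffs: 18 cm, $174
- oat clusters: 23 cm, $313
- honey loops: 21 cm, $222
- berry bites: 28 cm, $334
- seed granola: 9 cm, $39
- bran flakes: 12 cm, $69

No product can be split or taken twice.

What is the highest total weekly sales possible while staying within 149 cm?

1906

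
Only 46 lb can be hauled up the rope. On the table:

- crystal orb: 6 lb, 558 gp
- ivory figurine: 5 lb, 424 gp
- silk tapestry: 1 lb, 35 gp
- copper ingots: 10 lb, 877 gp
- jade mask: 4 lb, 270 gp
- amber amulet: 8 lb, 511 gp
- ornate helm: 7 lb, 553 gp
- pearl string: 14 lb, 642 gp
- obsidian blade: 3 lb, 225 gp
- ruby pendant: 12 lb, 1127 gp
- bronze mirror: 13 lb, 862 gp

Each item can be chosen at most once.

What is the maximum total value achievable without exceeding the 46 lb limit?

By value per lb: ruby pendant 93.92, crystal orb 93.00, copper ingots 87.70, ivory figurine 84.80 lead.
Taking the top-ratio items first gives crystal orb + ivory figurine + silk tapestry + copper ingots + ornate helm + obsidian blade + ruby pendant for 3799 (44 lb).
Replace ivory figurine and silk tapestry with amber amulet: the trade gains 52 net, giving 3851 at 46 lb.

3851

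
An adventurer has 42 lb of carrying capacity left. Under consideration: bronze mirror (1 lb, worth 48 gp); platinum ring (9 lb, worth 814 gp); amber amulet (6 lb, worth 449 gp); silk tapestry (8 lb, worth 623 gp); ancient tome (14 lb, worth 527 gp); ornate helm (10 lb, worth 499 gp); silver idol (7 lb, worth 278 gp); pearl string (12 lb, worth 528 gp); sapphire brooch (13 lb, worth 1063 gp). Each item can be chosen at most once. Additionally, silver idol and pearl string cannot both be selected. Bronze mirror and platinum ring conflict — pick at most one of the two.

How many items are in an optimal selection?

The maximum value within 42 lb is 3028.
For example platinum ring + silk tapestry + pearl string + sapphire brooch achieves it, using 42 lb.
Every optimal selection uses 4 items.

4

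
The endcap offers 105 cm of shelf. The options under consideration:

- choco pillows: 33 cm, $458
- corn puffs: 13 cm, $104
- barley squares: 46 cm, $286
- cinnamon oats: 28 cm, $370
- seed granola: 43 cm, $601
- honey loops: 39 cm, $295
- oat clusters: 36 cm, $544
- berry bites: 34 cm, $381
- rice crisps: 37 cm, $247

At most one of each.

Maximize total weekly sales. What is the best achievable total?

The ratio heuristic lands on corn puffs + seed granola + oat clusters (1249) but leaves 13 cm idle.
Dropping corn puffs and oat clusters frees 49 cm; slotting in choco pillows + cinnamon oats (61 cm) lifts the total to 1429 at 104 cm.
Runner-up choco pillows + oat clusters + berry bites tops out at 1383.

1429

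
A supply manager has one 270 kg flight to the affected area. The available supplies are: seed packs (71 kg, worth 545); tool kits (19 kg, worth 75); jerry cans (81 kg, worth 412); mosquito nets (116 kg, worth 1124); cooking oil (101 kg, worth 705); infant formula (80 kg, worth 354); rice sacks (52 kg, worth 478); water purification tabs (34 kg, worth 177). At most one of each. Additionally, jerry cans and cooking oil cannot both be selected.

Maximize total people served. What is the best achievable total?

By people served per kg: mosquito nets 9.69, rice sacks 9.19, seed packs 7.68 lead.
Taking the top-ratio supplies first gives seed packs + tool kits + mosquito nets + rice sacks for 2222 (258 kg).
Dropping seed packs and tool kits frees 90 kg; slotting in cooking oil (101 kg) lifts the total to 2307 at 269 kg.
The spare 1 kg is too small for any remaining supply, and no feasible exchange beats 2307.

2307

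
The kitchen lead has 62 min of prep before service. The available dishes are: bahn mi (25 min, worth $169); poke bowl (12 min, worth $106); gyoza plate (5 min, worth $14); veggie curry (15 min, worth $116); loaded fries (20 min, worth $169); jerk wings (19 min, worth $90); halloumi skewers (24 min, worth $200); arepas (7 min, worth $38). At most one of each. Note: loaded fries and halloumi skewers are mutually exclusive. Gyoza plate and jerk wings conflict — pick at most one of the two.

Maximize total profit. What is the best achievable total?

By profit per min: poke bowl 8.83, loaded fries 8.45, halloumi skewers 8.33, veggie curry 7.73 lead.
Best packing: bahn mi + poke bowl + halloumi skewers — 61 min, 475 total.
The spare 1 min is too small for any remaining dish, and no feasible exchange beats 475.

475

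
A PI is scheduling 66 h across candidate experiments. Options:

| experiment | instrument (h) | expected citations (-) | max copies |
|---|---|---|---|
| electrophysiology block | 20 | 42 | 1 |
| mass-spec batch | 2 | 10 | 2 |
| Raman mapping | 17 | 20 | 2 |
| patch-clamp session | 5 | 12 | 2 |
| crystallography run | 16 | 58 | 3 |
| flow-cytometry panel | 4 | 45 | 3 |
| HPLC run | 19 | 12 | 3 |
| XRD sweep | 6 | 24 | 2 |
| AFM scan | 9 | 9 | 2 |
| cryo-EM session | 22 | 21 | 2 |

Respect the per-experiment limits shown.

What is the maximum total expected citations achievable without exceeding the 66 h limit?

333

A density-first pass picks 2×mass-spec batch + patch-clamp session + 2×crystallography run + 3×flow-cytometry panel + 2×XRD sweep — 331 at 65 h.
The 15 h tied up in 2×mass-spec batch and patch-clamp session and XRD sweep is better spent on crystallography run — total rises to 333 (66 h).
Nothing else within 66 h beats 333.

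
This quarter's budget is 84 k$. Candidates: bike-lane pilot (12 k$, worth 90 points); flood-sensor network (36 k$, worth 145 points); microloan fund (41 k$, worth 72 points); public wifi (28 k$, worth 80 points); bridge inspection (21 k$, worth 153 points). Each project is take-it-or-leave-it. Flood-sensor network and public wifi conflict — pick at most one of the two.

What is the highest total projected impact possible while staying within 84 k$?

388

By projected impact per k$: bike-lane pilot 7.50, bridge inspection 7.29, flood-sensor network 4.03 lead.
Taking bike-lane pilot + flood-sensor network + bridge inspection: 69 k$ used, 388 in projected impact.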